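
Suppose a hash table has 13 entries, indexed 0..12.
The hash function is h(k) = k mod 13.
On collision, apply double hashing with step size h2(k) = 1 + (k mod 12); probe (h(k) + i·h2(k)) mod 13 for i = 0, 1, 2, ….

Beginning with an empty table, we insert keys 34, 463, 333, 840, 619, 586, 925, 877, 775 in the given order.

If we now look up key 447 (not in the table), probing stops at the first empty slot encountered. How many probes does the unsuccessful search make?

3

34: h=8 → slot 8
463: h=8, h2=8, probe 8,3 → slot 3
333: h=8, h2=10, probe 8,5 → slot 5
840: h=8, h2=1, probe 8,9 → slot 9
619: h=8, h2=8, probe 8,3,11 → slot 11
586: h=1 → slot 1
925: h=2 → slot 2
877: h=6 → slot 6
775: h=8, h2=8, probe 8,3,11,6,1,9,4 → slot 4
Table: [_, 586, 925, 463, 775, 333, 877, _, 34, 840, _, 619, _]
Lookup 447: h=5, h2=4, probe 5,9,0 → slot 0 empty, not found.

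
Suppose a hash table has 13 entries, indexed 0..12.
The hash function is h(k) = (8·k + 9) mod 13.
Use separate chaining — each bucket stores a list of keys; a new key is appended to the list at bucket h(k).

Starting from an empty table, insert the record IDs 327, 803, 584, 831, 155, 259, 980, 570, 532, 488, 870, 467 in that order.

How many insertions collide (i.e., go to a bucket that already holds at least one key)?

6

327 -> bucket 12
803 -> bucket 11
584 -> bucket 1
831 -> bucket 1 (collision)
155 -> bucket 1 (collision)
259 -> bucket 1 (collision)
980 -> bucket 10
570 -> bucket 6
532 -> bucket 1 (collision)
488 -> bucket 0
870 -> bucket 1 (collision)
467 -> bucket 1 (collision)
Final buckets:
0: 488
1: 584 -> 831 -> 155 -> 259 -> 532 -> 870 -> 467
2: _
3: _
4: _
5: _
6: 570
7: _
8: _
9: _
10: 980
11: 803
12: 327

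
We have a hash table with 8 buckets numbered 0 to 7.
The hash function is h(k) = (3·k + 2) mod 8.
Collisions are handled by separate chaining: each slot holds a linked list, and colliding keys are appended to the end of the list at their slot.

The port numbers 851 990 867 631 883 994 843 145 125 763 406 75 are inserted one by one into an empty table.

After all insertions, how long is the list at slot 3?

Insert 851: h=3, bucket 3 empty → new chain.
Insert 990: h=4, bucket 4 empty → new chain.
Insert 867: h=3, bucket 3 nonempty → append to chain.
Insert 631: h=7, bucket 7 empty → new chain.
Insert 883: h=3, bucket 3 nonempty → append to chain.
Insert 994: h=0, bucket 0 empty → new chain.
Insert 843: h=3, bucket 3 nonempty → append to chain.
Insert 145: h=5, bucket 5 empty → new chain.
Insert 125: h=1, bucket 1 empty → new chain.
Insert 763: h=3, bucket 3 nonempty → append to chain.
Insert 406: h=4, bucket 4 nonempty → append to chain.
Insert 75: h=3, bucket 3 nonempty → append to chain.
Final buckets:
0: 994
1: 125
2: ∅
3: 851 -> 867 -> 883 -> 843 -> 763 -> 75
4: 990 -> 406
5: 145
6: ∅
7: 631

6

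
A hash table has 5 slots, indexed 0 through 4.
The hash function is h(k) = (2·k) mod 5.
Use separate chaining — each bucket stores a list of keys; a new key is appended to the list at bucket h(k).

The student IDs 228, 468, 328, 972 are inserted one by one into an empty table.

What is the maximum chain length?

3

228 -> bucket 1
468 -> bucket 1 (collision)
328 -> bucket 1 (collision)
972 -> bucket 4
Final buckets:
0: .
1: 228 -> 468 -> 328
2: .
3: .
4: 972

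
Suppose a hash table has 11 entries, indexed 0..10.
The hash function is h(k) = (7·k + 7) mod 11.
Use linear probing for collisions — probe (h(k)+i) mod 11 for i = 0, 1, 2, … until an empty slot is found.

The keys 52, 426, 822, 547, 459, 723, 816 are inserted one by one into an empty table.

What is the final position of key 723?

Insert 52: h=8, slot 8 empty -> index 8.
Insert 426: h=8, slot 8 occupied -> index 9.
Insert 822: h=8, slots 8,9 occupied -> index 10.
Insert 547: h=8, slots 8,9,10 occupied -> index 0.
Insert 459: h=8, slots 8,9,10,0 occupied -> index 1.
Insert 723: h=8, slots 8,9,10,0,1 occupied -> index 2.
Insert 816: h=10, slots 10,0,1,2 occupied -> index 3.
Table: [547, 459, 723, 816, ., ., ., ., 52, 426, 822]

2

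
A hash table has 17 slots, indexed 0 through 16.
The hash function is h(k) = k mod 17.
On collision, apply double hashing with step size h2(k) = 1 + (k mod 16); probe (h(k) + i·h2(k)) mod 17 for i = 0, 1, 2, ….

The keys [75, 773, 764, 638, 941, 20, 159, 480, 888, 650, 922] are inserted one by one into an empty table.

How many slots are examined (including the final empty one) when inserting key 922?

5

Insert 75: h=7, slot 7 empty => index 7.
Insert 773: h=8, slot 8 empty => index 8.
Insert 764: h=16, slot 16 empty => index 16.
Insert 638: h=9, slot 9 empty => index 9.
Insert 941: h=6, slot 6 empty => index 6.
Insert 20: h=3, slot 3 empty => index 3.
Insert 159: h=6, h2=16, slot 6 occupied => index 5.
Insert 480: h=4, slot 4 empty => index 4.
Insert 888: h=4, h2=9, slot 4 occupied => index 13.
Insert 650: h=4, h2=11, slot 4 occupied => index 15.
Insert 922: h=4, h2=11, slots 4,15,9,3 occupied => index 14.
Table: [., ., ., 20, 480, 159, 941, 75, 773, 638, ., ., ., 888, 922, 650, 764]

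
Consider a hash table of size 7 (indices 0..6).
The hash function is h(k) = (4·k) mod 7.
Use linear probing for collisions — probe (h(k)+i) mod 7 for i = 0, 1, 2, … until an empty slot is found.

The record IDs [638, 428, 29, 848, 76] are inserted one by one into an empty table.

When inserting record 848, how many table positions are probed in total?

4

638 hashes to 4; slot 4 is free → place at 4.
428 hashes to 4; 4 taken → place at 5.
29 hashes to 4; 4,5 taken → place at 6.
848 hashes to 4; 4,5,6 taken → place at 0.
76 hashes to 3; slot 3 is free → place at 3.
Table: [848, ., ., 76, 638, 428, 29]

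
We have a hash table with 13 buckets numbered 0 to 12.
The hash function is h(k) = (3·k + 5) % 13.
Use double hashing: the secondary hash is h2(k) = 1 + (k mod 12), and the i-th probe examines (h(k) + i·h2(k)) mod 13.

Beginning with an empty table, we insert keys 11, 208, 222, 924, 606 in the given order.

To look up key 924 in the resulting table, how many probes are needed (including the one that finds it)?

2

Insert 11: h=12, slot 12 empty → index 12.
Insert 208: h=5, slot 5 empty → index 5.
Insert 222: h=8, slot 8 empty → index 8.
Insert 924: h=8, h2=1, slot 8 occupied → index 9.
Insert 606: h=3, slot 3 empty → index 3.
Table: [—, —, —, 606, —, 208, —, —, 222, 924, —, —, 11]
Lookup 924: h=8, h2=1, probe 8,9 → found at 9.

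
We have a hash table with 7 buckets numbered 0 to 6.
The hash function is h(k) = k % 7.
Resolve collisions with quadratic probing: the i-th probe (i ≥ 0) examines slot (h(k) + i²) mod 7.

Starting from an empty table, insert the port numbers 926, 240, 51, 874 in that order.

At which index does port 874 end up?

926: h=2 -> slot 2
240: h=2, probe 2,3 -> slot 3
51: h=2, probe 2,3,6 -> slot 6
874: h=6, probe 6,0 -> slot 0
Table: [874, —, 926, 240, —, —, 51]

0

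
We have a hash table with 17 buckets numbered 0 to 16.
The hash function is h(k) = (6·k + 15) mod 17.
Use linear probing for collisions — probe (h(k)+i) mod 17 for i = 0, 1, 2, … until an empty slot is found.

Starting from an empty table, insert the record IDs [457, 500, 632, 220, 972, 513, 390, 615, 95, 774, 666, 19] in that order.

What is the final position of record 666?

457: h=3 -> slot 3
500: h=6 -> slot 6
632: h=16 -> slot 16
220: h=9 -> slot 9
972: h=16, probe 16,0 -> slot 0
513: h=16, probe 16,0,1 -> slot 1
390: h=9, probe 9,10 -> slot 10
615: h=16, probe 16,0,1,2 -> slot 2
95: h=7 -> slot 7
774: h=1, probe 1,2,3,4 -> slot 4
666: h=16, probe 16,0,1,2,3,4,5 -> slot 5
19: h=10, probe 10,11 -> slot 11
Table: [972, 513, 615, 457, 774, 666, 500, 95, ∅, 220, 390, 19, ∅, ∅, ∅, ∅, 632]

5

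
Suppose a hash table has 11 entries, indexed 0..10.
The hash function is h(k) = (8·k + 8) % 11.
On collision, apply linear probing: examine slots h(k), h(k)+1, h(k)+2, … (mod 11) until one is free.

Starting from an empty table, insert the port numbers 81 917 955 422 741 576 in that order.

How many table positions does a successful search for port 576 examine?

5

81 hashes to 7; slot 7 is free → place at 7.
917 hashes to 7; 7 taken → place at 8.
955 hashes to 3; slot 3 is free → place at 3.
422 hashes to 7; 7,8 taken → place at 9.
741 hashes to 7; 7,8,9 taken → place at 10.
576 hashes to 7; 7,8,9,10 taken → place at 0.
Table: [576, ., ., 955, ., ., ., 81, 917, 422, 741]
Lookup 576: h=7, probe 7,8,9,10,0 → found at 0.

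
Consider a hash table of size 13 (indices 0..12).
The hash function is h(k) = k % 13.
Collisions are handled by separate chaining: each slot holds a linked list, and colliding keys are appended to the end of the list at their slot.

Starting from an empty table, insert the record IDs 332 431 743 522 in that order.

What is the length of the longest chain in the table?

3

332 → bucket 7
431 → bucket 2
743 → bucket 2 (collision)
522 → bucket 2 (collision)
Final buckets:
0: -
1: -
2: 431 -> 743 -> 522
3: -
4: -
5: -
6: -
7: 332
8: -
9: -
10: -
11: -
12: -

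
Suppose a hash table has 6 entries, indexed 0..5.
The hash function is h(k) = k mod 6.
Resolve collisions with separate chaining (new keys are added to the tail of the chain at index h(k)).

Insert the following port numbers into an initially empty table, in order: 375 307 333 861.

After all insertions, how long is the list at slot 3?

3

375 → bucket 3
307 → bucket 1
333 → bucket 3 (collision)
861 → bucket 3 (collision)
Final buckets:
0: ∅
1: 307
2: ∅
3: 375 -> 333 -> 861
4: ∅
5: ∅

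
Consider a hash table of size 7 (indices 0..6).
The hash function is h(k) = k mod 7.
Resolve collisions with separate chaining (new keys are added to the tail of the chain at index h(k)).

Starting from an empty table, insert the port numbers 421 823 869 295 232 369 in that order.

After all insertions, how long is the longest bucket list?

Insert 421: h=1, bucket 1 empty -> new chain.
Insert 823: h=4, bucket 4 empty -> new chain.
Insert 869: h=1, bucket 1 nonempty -> append to chain.
Insert 295: h=1, bucket 1 nonempty -> append to chain.
Insert 232: h=1, bucket 1 nonempty -> append to chain.
Insert 369: h=5, bucket 5 empty -> new chain.
Final buckets:
0: —
1: 421 -> 869 -> 295 -> 232
2: —
3: —
4: 823
5: 369
6: —

4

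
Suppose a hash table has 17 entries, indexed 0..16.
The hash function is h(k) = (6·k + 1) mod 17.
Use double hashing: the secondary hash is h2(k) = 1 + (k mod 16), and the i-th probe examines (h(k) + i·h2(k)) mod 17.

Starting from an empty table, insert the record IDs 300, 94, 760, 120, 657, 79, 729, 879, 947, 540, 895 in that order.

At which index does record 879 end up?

3

300: h=16 -> slot 16
94: h=4 -> slot 4
760: h=5 -> slot 5
120: h=7 -> slot 7
657: h=16, h2=2, probe 16,1 -> slot 1
79: h=16, h2=16, probe 16,15 -> slot 15
729: h=6 -> slot 6
879: h=5, h2=16, probe 5,4,3 -> slot 3
947: h=5, h2=4, probe 5,9 -> slot 9
540: h=11 -> slot 11
895: h=16, h2=16, probe 16,15,14 -> slot 14
Table: [_, 657, _, 879, 94, 760, 729, 120, _, 947, _, 540, _, _, 895, 79, 300]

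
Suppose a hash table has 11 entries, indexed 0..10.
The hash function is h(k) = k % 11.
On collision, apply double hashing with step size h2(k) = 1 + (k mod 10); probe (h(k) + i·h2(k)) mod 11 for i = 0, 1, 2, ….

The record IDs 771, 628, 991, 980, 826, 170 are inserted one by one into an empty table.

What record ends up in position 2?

771: h=1 → slot 1
628: h=1, h2=9, probe 1,10 → slot 10
991: h=1, h2=2, probe 1,3 → slot 3
980: h=1, h2=1, probe 1,2 → slot 2
826: h=1, h2=7, probe 1,8 → slot 8
170: h=5 → slot 5
Table: [-, 771, 980, 991, -, 170, -, -, 826, -, 628]

980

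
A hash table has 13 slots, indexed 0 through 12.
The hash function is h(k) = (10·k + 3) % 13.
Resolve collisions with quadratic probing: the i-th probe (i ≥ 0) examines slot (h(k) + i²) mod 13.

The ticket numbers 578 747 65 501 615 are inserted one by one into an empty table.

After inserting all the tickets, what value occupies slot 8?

578: h=11 -> slot 11
747: h=11, probe 11,12 -> slot 12
65: h=3 -> slot 3
501: h=8 -> slot 8
615: h=4 -> slot 4
Table: [_, _, _, 65, 615, _, _, _, 501, _, _, 578, 747]

501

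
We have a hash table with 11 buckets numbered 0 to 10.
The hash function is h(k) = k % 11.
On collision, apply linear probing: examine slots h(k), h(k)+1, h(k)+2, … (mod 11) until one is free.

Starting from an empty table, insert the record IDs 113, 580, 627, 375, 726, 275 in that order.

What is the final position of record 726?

113 hashes to 3; slot 3 is free => place at 3.
580 hashes to 8; slot 8 is free => place at 8.
627 hashes to 0; slot 0 is free => place at 0.
375 hashes to 1; slot 1 is free => place at 1.
726 hashes to 0; 0,1 taken => place at 2.
275 hashes to 0; 0,1,2,3 taken => place at 4.
Table: [627, 375, 726, 113, 275, _, _, _, 580, _, _]

2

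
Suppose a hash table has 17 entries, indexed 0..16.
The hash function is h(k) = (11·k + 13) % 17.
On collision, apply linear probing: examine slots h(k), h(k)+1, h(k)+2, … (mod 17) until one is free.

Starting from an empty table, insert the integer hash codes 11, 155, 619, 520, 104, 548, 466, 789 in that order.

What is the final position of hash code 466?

7

Insert 11: h=15, slot 15 empty -> index 15.
Insert 155: h=1, slot 1 empty -> index 1.
Insert 619: h=5, slot 5 empty -> index 5.
Insert 520: h=4, slot 4 empty -> index 4.
Insert 104: h=1, slot 1 occupied -> index 2.
Insert 548: h=6, slot 6 empty -> index 6.
Insert 466: h=5, slots 5,6 occupied -> index 7.
Insert 789: h=5, slots 5,6,7 occupied -> index 8.
Table: [∅, 155, 104, ∅, 520, 619, 548, 466, 789, ∅, ∅, ∅, ∅, ∅, ∅, 11, ∅]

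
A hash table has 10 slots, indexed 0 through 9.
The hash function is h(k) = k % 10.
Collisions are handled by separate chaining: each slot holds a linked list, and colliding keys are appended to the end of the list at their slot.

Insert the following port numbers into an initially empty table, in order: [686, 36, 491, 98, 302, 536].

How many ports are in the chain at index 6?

3

686 -> bucket 6
36 -> bucket 6 (collision)
491 -> bucket 1
98 -> bucket 8
302 -> bucket 2
536 -> bucket 6 (collision)
Final buckets:
0: —
1: 491
2: 302
3: —
4: —
5: —
6: 686 -> 36 -> 536
7: —
8: 98
9: —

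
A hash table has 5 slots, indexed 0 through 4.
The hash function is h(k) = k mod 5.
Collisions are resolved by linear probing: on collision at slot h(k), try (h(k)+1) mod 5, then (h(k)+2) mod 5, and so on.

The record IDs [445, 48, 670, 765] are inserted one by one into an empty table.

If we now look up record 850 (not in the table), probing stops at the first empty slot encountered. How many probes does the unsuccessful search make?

445: h=0 -> slot 0
48: h=3 -> slot 3
670: h=0, probe 0,1 -> slot 1
765: h=0, probe 0,1,2 -> slot 2
Table: [445, 670, 765, 48, _]
Lookup 850: h=0, probe 0,1,2,3,4 → slot 4 empty, not found.

5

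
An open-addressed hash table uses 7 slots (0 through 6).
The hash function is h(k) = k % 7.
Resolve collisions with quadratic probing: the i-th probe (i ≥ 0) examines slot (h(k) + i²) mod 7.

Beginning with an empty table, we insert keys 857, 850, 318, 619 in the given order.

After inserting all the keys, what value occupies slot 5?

857 hashes to 3; slot 3 is free => place at 3.
850 hashes to 3; 3 taken => place at 4.
318 hashes to 3; 3,4 taken => place at 0.
619 hashes to 3; 3,4,0 taken => place at 5.
Table: [318, —, —, 857, 850, 619, —]

619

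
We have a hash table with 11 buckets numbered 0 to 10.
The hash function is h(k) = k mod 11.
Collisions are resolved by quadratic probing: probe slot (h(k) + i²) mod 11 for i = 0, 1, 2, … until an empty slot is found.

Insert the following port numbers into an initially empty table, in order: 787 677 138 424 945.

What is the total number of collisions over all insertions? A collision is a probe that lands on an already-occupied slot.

7

787: h=6 → slot 6
677: h=6, probe 6,7 → slot 7
138: h=6, probe 6,7,10 → slot 10
424: h=6, probe 6,7,10,4 → slot 4
945: h=10, probe 10,0 → slot 0
Table: [945, -, -, -, 424, -, 787, 677, -, -, 138]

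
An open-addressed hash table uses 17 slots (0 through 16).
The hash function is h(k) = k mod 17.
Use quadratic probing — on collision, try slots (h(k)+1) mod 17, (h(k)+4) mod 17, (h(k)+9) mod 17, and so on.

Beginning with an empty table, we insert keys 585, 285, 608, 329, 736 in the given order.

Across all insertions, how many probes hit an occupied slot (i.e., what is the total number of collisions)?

Insert 585: h=7, slot 7 empty => index 7.
Insert 285: h=13, slot 13 empty => index 13.
Insert 608: h=13, slot 13 occupied => index 14.
Insert 329: h=6, slot 6 empty => index 6.
Insert 736: h=5, slot 5 empty => index 5.
Table: [-, -, -, -, -, 736, 329, 585, -, -, -, -, -, 285, 608, -, -]

1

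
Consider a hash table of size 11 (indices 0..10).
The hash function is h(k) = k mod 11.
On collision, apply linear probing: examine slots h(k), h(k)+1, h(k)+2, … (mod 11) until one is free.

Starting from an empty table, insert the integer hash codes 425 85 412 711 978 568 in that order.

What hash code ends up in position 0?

425: h=7 => slot 7
85: h=8 => slot 8
412: h=5 => slot 5
711: h=7, probe 7,8,9 => slot 9
978: h=10 => slot 10
568: h=7, probe 7,8,9,10,0 => slot 0
Table: [568, _, _, _, _, 412, _, 425, 85, 711, 978]

568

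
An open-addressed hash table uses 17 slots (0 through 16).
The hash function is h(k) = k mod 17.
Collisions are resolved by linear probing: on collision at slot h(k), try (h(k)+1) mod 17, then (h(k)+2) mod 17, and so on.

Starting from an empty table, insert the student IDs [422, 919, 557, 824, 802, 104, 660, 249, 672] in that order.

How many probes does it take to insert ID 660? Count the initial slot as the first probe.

422 hashes to 14; slot 14 is free -> place at 14.
919 hashes to 1; slot 1 is free -> place at 1.
557 hashes to 13; slot 13 is free -> place at 13.
824 hashes to 8; slot 8 is free -> place at 8.
802 hashes to 3; slot 3 is free -> place at 3.
104 hashes to 2; slot 2 is free -> place at 2.
660 hashes to 14; 14 taken -> place at 15.
249 hashes to 11; slot 11 is free -> place at 11.
672 hashes to 9; slot 9 is free -> place at 9.
Table: [., 919, 104, 802, ., ., ., ., 824, 672, ., 249, ., 557, 422, 660, .]

2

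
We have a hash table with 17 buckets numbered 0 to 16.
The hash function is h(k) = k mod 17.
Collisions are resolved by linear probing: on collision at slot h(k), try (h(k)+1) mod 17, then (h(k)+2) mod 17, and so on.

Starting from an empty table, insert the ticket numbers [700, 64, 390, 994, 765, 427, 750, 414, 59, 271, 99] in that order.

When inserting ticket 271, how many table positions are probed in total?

3

Insert 700: h=3, slot 3 empty → index 3.
Insert 64: h=13, slot 13 empty → index 13.
Insert 390: h=16, slot 16 empty → index 16.
Insert 994: h=8, slot 8 empty → index 8.
Insert 765: h=0, slot 0 empty → index 0.
Insert 427: h=2, slot 2 empty → index 2.
Insert 750: h=2, slots 2,3 occupied → index 4.
Insert 414: h=6, slot 6 empty → index 6.
Insert 59: h=8, slot 8 occupied → index 9.
Insert 271: h=16, slots 16,0 occupied → index 1.
Insert 99: h=14, slot 14 empty → index 14.
Table: [765, 271, 427, 700, 750, ., 414, ., 994, 59, ., ., ., 64, 99, ., 390]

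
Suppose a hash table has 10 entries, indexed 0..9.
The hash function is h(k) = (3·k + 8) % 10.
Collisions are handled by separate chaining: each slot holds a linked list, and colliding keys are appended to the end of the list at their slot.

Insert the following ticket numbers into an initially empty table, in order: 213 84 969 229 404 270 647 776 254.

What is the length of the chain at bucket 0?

3

Insert 213: h=7, bucket 7 empty -> new chain.
Insert 84: h=0, bucket 0 empty -> new chain.
Insert 969: h=5, bucket 5 empty -> new chain.
Insert 229: h=5, bucket 5 nonempty -> append to chain.
Insert 404: h=0, bucket 0 nonempty -> append to chain.
Insert 270: h=8, bucket 8 empty -> new chain.
Insert 647: h=9, bucket 9 empty -> new chain.
Insert 776: h=6, bucket 6 empty -> new chain.
Insert 254: h=0, bucket 0 nonempty -> append to chain.
Final buckets:
0: 84 -> 404 -> 254
1: ∅
2: ∅
3: ∅
4: ∅
5: 969 -> 229
6: 776
7: 213
8: 270
9: 647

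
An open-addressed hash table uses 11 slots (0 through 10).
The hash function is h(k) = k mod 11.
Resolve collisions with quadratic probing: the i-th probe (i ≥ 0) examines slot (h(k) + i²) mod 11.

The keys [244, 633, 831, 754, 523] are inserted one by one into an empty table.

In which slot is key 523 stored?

244: h=2 → slot 2
633: h=6 → slot 6
831: h=6, probe 6,7 → slot 7
754: h=6, probe 6,7,10 → slot 10
523: h=6, probe 6,7,10,4 → slot 4
Table: [-, -, 244, -, 523, -, 633, 831, -, -, 754]

4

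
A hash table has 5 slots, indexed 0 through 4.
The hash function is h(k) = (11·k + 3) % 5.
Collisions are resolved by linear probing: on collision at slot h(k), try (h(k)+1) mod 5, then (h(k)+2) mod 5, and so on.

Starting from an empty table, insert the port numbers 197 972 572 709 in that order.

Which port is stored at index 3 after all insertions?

709

197: h=0 → slot 0
972: h=0, probe 0,1 → slot 1
572: h=0, probe 0,1,2 → slot 2
709: h=2, probe 2,3 → slot 3
Table: [197, 972, 572, 709, .]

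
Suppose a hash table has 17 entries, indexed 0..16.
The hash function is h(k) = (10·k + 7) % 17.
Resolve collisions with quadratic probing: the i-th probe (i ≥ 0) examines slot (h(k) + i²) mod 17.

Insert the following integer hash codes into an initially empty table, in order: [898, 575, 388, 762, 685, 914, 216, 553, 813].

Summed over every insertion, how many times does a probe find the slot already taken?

Insert 898: h=11, slot 11 empty → index 11.
Insert 575: h=11, slot 11 occupied → index 12.
Insert 388: h=11, slots 11,12 occupied → index 15.
Insert 762: h=11, slots 11,12,15 occupied → index 3.
Insert 685: h=6, slot 6 empty → index 6.
Insert 914: h=1, slot 1 empty → index 1.
Insert 216: h=8, slot 8 empty → index 8.
Insert 553: h=12, slot 12 occupied → index 13.
Insert 813: h=11, slots 11,12,15,3 occupied → index 10.
Table: [., 914, ., 762, ., ., 685, ., 216, ., 813, 898, 575, 553, ., 388, .]

11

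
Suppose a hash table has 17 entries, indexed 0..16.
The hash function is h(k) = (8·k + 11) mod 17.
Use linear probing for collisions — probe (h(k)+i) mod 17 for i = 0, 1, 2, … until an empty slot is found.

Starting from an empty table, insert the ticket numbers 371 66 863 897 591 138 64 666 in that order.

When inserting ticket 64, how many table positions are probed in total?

371: h=4 -> slot 4
66: h=12 -> slot 12
863: h=13 -> slot 13
897: h=13, probe 13,14 -> slot 14
591: h=13, probe 13,14,15 -> slot 15
138: h=10 -> slot 10
64: h=13, probe 13,14,15,16 -> slot 16
666: h=1 -> slot 1
Table: [∅, 666, ∅, ∅, 371, ∅, ∅, ∅, ∅, ∅, 138, ∅, 66, 863, 897, 591, 64]

4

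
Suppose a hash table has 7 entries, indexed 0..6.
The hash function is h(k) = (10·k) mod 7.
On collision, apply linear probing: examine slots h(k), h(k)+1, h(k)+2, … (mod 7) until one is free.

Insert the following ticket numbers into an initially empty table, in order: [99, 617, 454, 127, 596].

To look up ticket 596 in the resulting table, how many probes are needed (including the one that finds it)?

Insert 99: h=3, slot 3 empty -> index 3.
Insert 617: h=3, slot 3 occupied -> index 4.
Insert 454: h=4, slot 4 occupied -> index 5.
Insert 127: h=3, slots 3,4,5 occupied -> index 6.
Insert 596: h=3, slots 3,4,5,6 occupied -> index 0.
Table: [596, -, -, 99, 617, 454, 127]
Lookup 596: h=3, probe 3,4,5,6,0 → found at 0.

5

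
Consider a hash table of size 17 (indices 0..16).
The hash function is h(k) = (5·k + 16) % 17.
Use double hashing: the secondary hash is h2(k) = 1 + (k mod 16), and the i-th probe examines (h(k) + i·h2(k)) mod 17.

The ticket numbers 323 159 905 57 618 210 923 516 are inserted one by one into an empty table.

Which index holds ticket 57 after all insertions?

5

323 hashes to 16; slot 16 is free -> place at 16.
159 hashes to 12; slot 12 is free -> place at 12.
905 hashes to 2; slot 2 is free -> place at 2.
57 hashes to 12, h2=10; 12 taken -> place at 5.
618 hashes to 12, h2=11; 12 taken -> place at 6.
210 hashes to 12, h2=3; 12 taken -> place at 15.
923 hashes to 7; slot 7 is free -> place at 7.
516 hashes to 12, h2=5; 12 taken -> place at 0.
Table: [516, ∅, 905, ∅, ∅, 57, 618, 923, ∅, ∅, ∅, ∅, 159, ∅, ∅, 210, 323]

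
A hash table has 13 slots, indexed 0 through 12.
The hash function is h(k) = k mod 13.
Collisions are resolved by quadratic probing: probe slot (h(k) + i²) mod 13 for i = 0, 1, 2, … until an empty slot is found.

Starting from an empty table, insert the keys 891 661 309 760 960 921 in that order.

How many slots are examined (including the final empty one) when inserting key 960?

891: h=7 -> slot 7
661: h=11 -> slot 11
309: h=10 -> slot 10
760: h=6 -> slot 6
960: h=11, probe 11,12 -> slot 12
921: h=11, probe 11,12,2 -> slot 2
Table: [-, -, 921, -, -, -, 760, 891, -, -, 309, 661, 960]

2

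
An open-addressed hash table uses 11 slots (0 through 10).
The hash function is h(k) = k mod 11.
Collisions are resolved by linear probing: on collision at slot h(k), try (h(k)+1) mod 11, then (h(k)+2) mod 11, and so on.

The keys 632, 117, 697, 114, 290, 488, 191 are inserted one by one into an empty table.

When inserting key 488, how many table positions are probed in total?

6

632 hashes to 5; slot 5 is free => place at 5.
117 hashes to 7; slot 7 is free => place at 7.
697 hashes to 4; slot 4 is free => place at 4.
114 hashes to 4; 4,5 taken => place at 6.
290 hashes to 4; 4,5,6,7 taken => place at 8.
488 hashes to 4; 4,5,6,7,8 taken => place at 9.
191 hashes to 4; 4,5,6,7,8,9 taken => place at 10.
Table: [—, —, —, —, 697, 632, 114, 117, 290, 488, 191]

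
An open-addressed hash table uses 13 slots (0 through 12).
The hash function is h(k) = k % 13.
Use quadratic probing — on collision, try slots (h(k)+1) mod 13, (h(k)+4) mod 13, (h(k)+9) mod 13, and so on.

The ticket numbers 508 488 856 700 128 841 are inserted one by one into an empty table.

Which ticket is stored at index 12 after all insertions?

Insert 508: h=1, slot 1 empty → index 1.
Insert 488: h=7, slot 7 empty → index 7.
Insert 856: h=11, slot 11 empty → index 11.
Insert 700: h=11, slot 11 occupied → index 12.
Insert 128: h=11, slots 11,12 occupied → index 2.
Insert 841: h=9, slot 9 empty → index 9.
Table: [∅, 508, 128, ∅, ∅, ∅, ∅, 488, ∅, 841, ∅, 856, 700]

700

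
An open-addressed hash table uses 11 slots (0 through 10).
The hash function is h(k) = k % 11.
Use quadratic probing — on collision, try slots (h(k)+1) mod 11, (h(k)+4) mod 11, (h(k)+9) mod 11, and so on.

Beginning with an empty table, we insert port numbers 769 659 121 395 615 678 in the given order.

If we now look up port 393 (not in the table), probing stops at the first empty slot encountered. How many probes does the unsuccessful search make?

2

769 hashes to 10; slot 10 is free => place at 10.
659 hashes to 10; 10 taken => place at 0.
121 hashes to 0; 0 taken => place at 1.
395 hashes to 10; 10,0 taken => place at 3.
615 hashes to 10; 10,0,3 taken => place at 8.
678 hashes to 7; slot 7 is free => place at 7.
Table: [659, 121, -, 395, -, -, -, 678, 615, -, 769]
Lookup 393: h=8, probe 8,9 → slot 9 empty, not found.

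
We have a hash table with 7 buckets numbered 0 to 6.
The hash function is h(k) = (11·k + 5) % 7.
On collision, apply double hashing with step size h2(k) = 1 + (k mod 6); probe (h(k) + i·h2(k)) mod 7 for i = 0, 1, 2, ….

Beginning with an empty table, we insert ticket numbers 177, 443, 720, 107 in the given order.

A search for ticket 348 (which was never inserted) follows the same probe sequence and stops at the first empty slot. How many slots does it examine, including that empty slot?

4

Insert 177: h=6, slot 6 empty -> index 6.
Insert 443: h=6, h2=6, slot 6 occupied -> index 5.
Insert 720: h=1, slot 1 empty -> index 1.
Insert 107: h=6, h2=6, slots 6,5 occupied -> index 4.
Table: [., 720, ., ., 107, 443, 177]
Lookup 348: h=4, h2=1, probe 4,5,6,0 → slot 0 empty, not found.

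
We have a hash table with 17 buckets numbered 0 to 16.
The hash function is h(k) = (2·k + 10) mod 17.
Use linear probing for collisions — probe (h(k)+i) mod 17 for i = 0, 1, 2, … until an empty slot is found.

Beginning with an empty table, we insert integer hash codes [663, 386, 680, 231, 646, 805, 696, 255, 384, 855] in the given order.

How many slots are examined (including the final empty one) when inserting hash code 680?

2

Insert 663: h=10, slot 10 empty => index 10.
Insert 386: h=0, slot 0 empty => index 0.
Insert 680: h=10, slot 10 occupied => index 11.
Insert 231: h=13, slot 13 empty => index 13.
Insert 646: h=10, slots 10,11 occupied => index 12.
Insert 805: h=5, slot 5 empty => index 5.
Insert 696: h=8, slot 8 empty => index 8.
Insert 255: h=10, slots 10,11,12,13 occupied => index 14.
Insert 384: h=13, slots 13,14 occupied => index 15.
Insert 855: h=3, slot 3 empty => index 3.
Table: [386, ∅, ∅, 855, ∅, 805, ∅, ∅, 696, ∅, 663, 680, 646, 231, 255, 384, ∅]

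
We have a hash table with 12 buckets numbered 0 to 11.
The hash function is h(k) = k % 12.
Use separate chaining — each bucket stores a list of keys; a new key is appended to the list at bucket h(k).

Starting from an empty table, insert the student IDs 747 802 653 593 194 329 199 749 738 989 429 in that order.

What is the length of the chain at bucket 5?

5

747 → bucket 3
802 → bucket 10
653 → bucket 5
593 → bucket 5 (collision)
194 → bucket 2
329 → bucket 5 (collision)
199 → bucket 7
749 → bucket 5 (collision)
738 → bucket 6
989 → bucket 5 (collision)
429 → bucket 9
Final buckets:
0: -
1: -
2: 194
3: 747
4: -
5: 653 -> 593 -> 329 -> 749 -> 989
6: 738
7: 199
8: -
9: 429
10: 802
11: -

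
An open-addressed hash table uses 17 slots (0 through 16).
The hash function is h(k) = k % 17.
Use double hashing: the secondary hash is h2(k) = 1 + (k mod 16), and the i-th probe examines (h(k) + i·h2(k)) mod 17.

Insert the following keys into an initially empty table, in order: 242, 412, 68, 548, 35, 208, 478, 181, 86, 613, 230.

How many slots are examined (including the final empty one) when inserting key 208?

3

242: h=4 → slot 4
412: h=4, h2=13, probe 4,0 → slot 0
68: h=0, h2=5, probe 0,5 → slot 5
548: h=4, h2=5, probe 4,9 → slot 9
35: h=1 → slot 1
208: h=4, h2=1, probe 4,5,6 → slot 6
478: h=2 → slot 2
181: h=11 → slot 11
86: h=1, h2=7, probe 1,8 → slot 8
613: h=1, h2=6, probe 1,7 → slot 7
230: h=9, h2=7, probe 9,16 → slot 16
Table: [412, 35, 478, -, 242, 68, 208, 613, 86, 548, -, 181, -, -, -, -, 230]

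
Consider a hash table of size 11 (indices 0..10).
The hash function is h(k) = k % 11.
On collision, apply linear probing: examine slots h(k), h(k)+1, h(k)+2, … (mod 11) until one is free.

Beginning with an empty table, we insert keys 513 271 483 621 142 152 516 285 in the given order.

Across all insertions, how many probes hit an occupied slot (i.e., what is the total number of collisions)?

7

Insert 513: h=7, slot 7 empty -> index 7.
Insert 271: h=7, slot 7 occupied -> index 8.
Insert 483: h=10, slot 10 empty -> index 10.
Insert 621: h=5, slot 5 empty -> index 5.
Insert 142: h=10, slot 10 occupied -> index 0.
Insert 152: h=9, slot 9 empty -> index 9.
Insert 516: h=10, slots 10,0 occupied -> index 1.
Insert 285: h=10, slots 10,0,1 occupied -> index 2.
Table: [142, 516, 285, -, -, 621, -, 513, 271, 152, 483]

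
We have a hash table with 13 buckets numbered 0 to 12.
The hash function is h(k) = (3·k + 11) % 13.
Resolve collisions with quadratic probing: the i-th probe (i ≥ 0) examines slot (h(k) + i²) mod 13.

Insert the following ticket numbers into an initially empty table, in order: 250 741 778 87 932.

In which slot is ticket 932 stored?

250: h=7 => slot 7
741: h=11 => slot 11
778: h=5 => slot 5
87: h=12 => slot 12
932: h=12, probe 12,0 => slot 0
Table: [932, —, —, —, —, 778, —, 250, —, —, —, 741, 87]

0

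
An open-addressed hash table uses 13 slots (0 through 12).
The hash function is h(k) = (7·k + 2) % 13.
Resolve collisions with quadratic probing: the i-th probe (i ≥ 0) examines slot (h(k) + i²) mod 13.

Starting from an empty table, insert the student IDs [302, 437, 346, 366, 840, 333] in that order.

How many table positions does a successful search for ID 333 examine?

5

302 hashes to 10; slot 10 is free → place at 10.
437 hashes to 6; slot 6 is free → place at 6.
346 hashes to 6; 6 taken → place at 7.
366 hashes to 3; slot 3 is free → place at 3.
840 hashes to 6; 6,7,10 taken → place at 2.
333 hashes to 6; 6,7,10,2 taken → place at 9.
Table: [∅, ∅, 840, 366, ∅, ∅, 437, 346, ∅, 333, 302, ∅, ∅]
Lookup 333: h=6, probe 6,7,10,2,9 → found at 9.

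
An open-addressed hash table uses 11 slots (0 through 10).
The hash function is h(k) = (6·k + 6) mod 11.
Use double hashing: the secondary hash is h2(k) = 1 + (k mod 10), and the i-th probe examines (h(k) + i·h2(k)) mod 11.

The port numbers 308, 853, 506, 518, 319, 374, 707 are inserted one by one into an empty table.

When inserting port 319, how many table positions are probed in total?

Insert 308: h=6, slot 6 empty → index 6.
Insert 853: h=9, slot 9 empty → index 9.
Insert 506: h=6, h2=7, slot 6 occupied → index 2.
Insert 518: h=1, slot 1 empty → index 1.
Insert 319: h=6, h2=10, slot 6 occupied → index 5.
Insert 374: h=6, h2=5, slot 6 occupied → index 0.
Insert 707: h=2, h2=8, slot 2 occupied → index 10.
Table: [374, 518, 506, —, —, 319, 308, —, —, 853, 707]

2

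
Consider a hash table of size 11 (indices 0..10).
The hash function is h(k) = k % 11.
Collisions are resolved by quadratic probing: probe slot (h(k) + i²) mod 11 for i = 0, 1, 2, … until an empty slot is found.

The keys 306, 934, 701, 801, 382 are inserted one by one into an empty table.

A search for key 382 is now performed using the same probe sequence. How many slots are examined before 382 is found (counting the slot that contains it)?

3

306: h=9 -> slot 9
934: h=10 -> slot 10
701: h=8 -> slot 8
801: h=9, probe 9,10,2 -> slot 2
382: h=8, probe 8,9,1 -> slot 1
Table: [-, 382, 801, -, -, -, -, -, 701, 306, 934]
Lookup 382: h=8, probe 8,9,1 → found at 1.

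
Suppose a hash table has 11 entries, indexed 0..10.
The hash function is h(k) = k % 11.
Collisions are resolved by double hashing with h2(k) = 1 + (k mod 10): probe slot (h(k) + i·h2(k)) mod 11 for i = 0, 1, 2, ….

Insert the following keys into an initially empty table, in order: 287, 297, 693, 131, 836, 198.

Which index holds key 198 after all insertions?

287 hashes to 1; slot 1 is free => place at 1.
297 hashes to 0; slot 0 is free => place at 0.
693 hashes to 0, h2=4; 0 taken => place at 4.
131 hashes to 10; slot 10 is free => place at 10.
836 hashes to 0, h2=7; 0 taken => place at 7.
198 hashes to 0, h2=9; 0 taken => place at 9.
Table: [297, 287, _, _, 693, _, _, 836, _, 198, 131]

9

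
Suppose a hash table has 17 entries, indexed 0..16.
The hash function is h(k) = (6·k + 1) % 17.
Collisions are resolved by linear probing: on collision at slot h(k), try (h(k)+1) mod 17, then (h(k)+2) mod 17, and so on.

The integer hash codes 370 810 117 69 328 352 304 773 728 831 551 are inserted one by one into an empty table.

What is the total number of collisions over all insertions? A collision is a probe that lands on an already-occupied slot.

Insert 370: h=11, slot 11 empty → index 11.
Insert 810: h=16, slot 16 empty → index 16.
Insert 117: h=6, slot 6 empty → index 6.
Insert 69: h=7, slot 7 empty → index 7.
Insert 328: h=14, slot 14 empty → index 14.
Insert 352: h=5, slot 5 empty → index 5.
Insert 304: h=6, slots 6,7 occupied → index 8.
Insert 773: h=15, slot 15 empty → index 15.
Insert 728: h=0, slot 0 empty → index 0.
Insert 831: h=6, slots 6,7,8 occupied → index 9.
Insert 551: h=9, slot 9 occupied → index 10.
Table: [728, _, _, _, _, 352, 117, 69, 304, 831, 551, 370, _, _, 328, 773, 810]

6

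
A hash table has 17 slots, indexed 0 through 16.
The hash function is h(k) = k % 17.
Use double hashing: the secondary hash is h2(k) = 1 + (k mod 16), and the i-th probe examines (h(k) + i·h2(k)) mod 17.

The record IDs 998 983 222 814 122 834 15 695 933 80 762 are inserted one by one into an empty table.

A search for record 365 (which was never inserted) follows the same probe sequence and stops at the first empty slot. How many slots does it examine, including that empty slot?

2

998 hashes to 12; slot 12 is free → place at 12.
983 hashes to 14; slot 14 is free → place at 14.
222 hashes to 1; slot 1 is free → place at 1.
814 hashes to 15; slot 15 is free → place at 15.
122 hashes to 3; slot 3 is free → place at 3.
834 hashes to 1, h2=3; 1 taken → place at 4.
15 hashes to 15, h2=16; 15,14 taken → place at 13.
695 hashes to 15, h2=8; 15 taken → place at 6.
933 hashes to 15, h2=6; 15,4 taken → place at 10.
80 hashes to 12, h2=1; 12,13,14,15 taken → place at 16.
762 hashes to 14, h2=11; 14 taken → place at 8.
Table: [∅, 222, ∅, 122, 834, ∅, 695, ∅, 762, ∅, 933, ∅, 998, 15, 983, 814, 80]
Lookup 365: h=8, h2=14, probe 8,5 → slot 5 empty, not found.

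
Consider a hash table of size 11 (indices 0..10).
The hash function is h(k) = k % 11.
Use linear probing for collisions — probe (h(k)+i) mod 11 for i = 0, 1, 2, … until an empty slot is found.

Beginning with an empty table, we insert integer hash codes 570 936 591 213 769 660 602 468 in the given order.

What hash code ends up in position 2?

602

570: h=9 → slot 9
936: h=1 → slot 1
591: h=8 → slot 8
213: h=4 → slot 4
769: h=10 → slot 10
660: h=0 → slot 0
602: h=8, probe 8,9,10,0,1,2 → slot 2
468: h=6 → slot 6
Table: [660, 936, 602, —, 213, —, 468, —, 591, 570, 769]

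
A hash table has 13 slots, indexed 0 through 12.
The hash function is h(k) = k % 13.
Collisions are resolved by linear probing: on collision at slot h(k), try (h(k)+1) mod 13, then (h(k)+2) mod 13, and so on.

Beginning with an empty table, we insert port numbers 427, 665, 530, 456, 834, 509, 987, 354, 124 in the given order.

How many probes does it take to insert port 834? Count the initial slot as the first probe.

Insert 427: h=11, slot 11 empty → index 11.
Insert 665: h=2, slot 2 empty → index 2.
Insert 530: h=10, slot 10 empty → index 10.
Insert 456: h=1, slot 1 empty → index 1.
Insert 834: h=2, slot 2 occupied → index 3.
Insert 509: h=2, slots 2,3 occupied → index 4.
Insert 987: h=12, slot 12 empty → index 12.
Insert 354: h=3, slots 3,4 occupied → index 5.
Insert 124: h=7, slot 7 empty → index 7.
Table: [_, 456, 665, 834, 509, 354, _, 124, _, _, 530, 427, 987]

2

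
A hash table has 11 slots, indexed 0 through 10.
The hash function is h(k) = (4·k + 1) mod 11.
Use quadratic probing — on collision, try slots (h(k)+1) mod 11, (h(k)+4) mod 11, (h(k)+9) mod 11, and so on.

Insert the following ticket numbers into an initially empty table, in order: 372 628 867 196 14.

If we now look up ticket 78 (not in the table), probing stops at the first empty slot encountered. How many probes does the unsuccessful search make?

372 hashes to 4; slot 4 is free → place at 4.
628 hashes to 5; slot 5 is free → place at 5.
867 hashes to 4; 4,5 taken → place at 8.
196 hashes to 4; 4,5,8 taken → place at 2.
14 hashes to 2; 2 taken → place at 3.
Table: [∅, ∅, 196, 14, 372, 628, ∅, ∅, 867, ∅, ∅]
Lookup 78: h=5, probe 5,6 → slot 6 empty, not found.

2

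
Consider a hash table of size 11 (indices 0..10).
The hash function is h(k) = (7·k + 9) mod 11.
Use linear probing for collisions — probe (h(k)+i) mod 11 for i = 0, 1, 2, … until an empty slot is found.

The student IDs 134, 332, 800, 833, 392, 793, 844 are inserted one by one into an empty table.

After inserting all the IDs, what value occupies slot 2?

332

134 hashes to 1; slot 1 is free -> place at 1.
332 hashes to 1; 1 taken -> place at 2.
800 hashes to 10; slot 10 is free -> place at 10.
833 hashes to 10; 10 taken -> place at 0.
392 hashes to 3; slot 3 is free -> place at 3.
793 hashes to 5; slot 5 is free -> place at 5.
844 hashes to 10; 10,0,1,2,3 taken -> place at 4.
Table: [833, 134, 332, 392, 844, 793, _, _, _, _, 800]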